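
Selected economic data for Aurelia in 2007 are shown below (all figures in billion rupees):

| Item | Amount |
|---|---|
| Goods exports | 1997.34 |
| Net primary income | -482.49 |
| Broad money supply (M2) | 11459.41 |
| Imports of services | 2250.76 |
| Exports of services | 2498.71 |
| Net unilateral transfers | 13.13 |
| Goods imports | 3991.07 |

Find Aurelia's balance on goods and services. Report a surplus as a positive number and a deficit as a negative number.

Goods balance = 1997.34 - 3991.07 = -1993.73
Services balance = 2498.71 - 2250.76 = 247.95
Trade balance (goods + services) = -1993.73 + 247.95 = -1745.78

-1745.78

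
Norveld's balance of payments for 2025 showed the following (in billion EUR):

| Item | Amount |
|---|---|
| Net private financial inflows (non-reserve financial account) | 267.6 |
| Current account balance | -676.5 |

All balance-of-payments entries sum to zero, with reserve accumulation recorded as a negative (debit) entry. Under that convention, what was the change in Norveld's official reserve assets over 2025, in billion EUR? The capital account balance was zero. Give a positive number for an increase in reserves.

Official reserve transactions balance = -((-676.5) + 267.6) = 408.9
An accumulation of reserves is recorded as a debit (negative entry), so the change in the stock of reserves is the negative of that balance.
Change in official reserves = -(408.9) = -408.9

-408.9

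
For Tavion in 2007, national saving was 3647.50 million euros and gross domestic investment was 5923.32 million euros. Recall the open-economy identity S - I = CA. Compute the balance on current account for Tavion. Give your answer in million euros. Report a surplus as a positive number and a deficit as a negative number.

CA = S - I = 3647.50 - 5923.32 = -2275.82

-2275.82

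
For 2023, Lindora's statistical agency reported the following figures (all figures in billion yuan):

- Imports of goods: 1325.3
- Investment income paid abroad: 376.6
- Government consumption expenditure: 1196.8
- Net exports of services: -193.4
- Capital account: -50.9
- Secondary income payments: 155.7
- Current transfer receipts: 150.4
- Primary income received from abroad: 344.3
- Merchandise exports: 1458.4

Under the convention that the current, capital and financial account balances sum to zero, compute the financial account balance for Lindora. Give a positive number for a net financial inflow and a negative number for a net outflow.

148.8

Goods balance = 1458.4 - 1325.3 = 133.1
Services balance = -193.4
Trade balance (goods + services) = 133.1 + (-193.4) = -60.3
Net primary income = 344.3 - 376.6 = -32.3
Net secondary income = 150.4 - 155.7 = -5.3
Current account = -60.3 + (-32.3) + (-5.3) = -97.9
Financial account = -(-97.9 + (-50.9)) = 148.8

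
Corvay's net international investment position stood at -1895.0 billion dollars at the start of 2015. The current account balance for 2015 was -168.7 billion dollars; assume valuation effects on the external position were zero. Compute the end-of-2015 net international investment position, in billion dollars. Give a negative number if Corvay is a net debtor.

With no valuation effects, change in NIIP = current account = -168.7
End-of-year NIIP = -1895.0 + (-168.7) = -2063.7

-2063.7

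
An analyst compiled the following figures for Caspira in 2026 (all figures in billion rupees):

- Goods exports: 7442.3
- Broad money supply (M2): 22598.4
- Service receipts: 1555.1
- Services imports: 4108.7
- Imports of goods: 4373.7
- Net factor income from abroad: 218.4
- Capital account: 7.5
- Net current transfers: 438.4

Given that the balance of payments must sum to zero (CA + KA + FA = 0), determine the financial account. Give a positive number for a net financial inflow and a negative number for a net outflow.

-1179.3

Goods balance = 7442.3 - 4373.7 = 3068.6
Services balance = 1555.1 - 4108.7 = -2553.6
Trade balance (goods + services) = 3068.6 + (-2553.6) = 515.0
Net primary income = 218.4
Net secondary income = 438.4
Current account = 515.0 + 218.4 + 438.4 = 1171.8
Financial account = -(1171.8 + 7.5) = -1179.3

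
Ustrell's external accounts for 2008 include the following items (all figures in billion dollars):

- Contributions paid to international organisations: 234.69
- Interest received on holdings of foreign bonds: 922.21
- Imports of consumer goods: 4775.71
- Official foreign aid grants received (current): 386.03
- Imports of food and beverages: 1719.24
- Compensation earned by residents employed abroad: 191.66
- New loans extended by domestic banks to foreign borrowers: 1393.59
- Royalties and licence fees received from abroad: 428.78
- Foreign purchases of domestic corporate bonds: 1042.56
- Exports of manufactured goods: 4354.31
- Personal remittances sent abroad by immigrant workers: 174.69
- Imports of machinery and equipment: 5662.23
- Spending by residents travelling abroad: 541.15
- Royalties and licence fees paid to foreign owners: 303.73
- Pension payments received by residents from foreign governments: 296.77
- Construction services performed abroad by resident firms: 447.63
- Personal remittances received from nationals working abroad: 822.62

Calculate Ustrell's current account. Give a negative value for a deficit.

-5561.43

Goods: -1719.24 + 4354.31 - 4775.71 - 5662.23 = -7802.87
Services: 428.78 + 447.63 - 541.15 - 303.73 = 31.53
Primary income: 191.66 + 922.21 = 1113.87
Secondary income: 296.77 + 386.03 + 822.62 - 234.69 - 174.69 = 1096.04
Current account = (-7802.87) + 31.53 + 1113.87 + 1096.04 = -5561.43
(Excluded from the current account — financial account: new loans extended by domestic banks to foreign borrowers 1393.59, foreign purchases of domestic corporate bonds 1042.56.)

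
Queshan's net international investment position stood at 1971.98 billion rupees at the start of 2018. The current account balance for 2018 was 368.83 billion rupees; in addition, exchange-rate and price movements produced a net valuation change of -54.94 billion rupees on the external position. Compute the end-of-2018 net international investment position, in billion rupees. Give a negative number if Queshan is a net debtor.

2285.87

Change in NIIP = current account + net valuation change = 368.83 + (-54.94) = 313.89
End-of-year NIIP = 1971.98 + 313.89 = 2285.87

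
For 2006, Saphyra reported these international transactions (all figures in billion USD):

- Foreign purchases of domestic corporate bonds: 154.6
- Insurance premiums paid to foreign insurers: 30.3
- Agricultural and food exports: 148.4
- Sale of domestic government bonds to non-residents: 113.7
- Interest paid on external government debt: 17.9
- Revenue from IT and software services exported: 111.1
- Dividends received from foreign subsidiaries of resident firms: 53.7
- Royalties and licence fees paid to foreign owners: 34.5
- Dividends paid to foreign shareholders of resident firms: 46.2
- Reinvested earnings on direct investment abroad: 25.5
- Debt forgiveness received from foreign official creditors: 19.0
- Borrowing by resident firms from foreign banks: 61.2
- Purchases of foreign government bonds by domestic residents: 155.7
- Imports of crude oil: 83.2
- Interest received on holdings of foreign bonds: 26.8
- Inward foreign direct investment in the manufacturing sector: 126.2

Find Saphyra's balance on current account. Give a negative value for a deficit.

153.4

Goods: 148.4 - 83.2 = 65.2
Services: 111.1 - 34.5 - 30.3 = 46.3
Primary income: 26.8 + 25.5 - 17.9 + 53.7 - 46.2 = 41.9
Current account = 65.2 + 46.3 + 41.9 = 153.4
(Excluded from the current account — financial account: foreign purchases of domestic corporate bonds 154.6, sale of domestic government bonds to non-residents 113.7, borrowing by resident firms from foreign banks 61.2, purchases of foreign government bonds by domestic residents 155.7, inward foreign direct investment in the manufacturing sector 126.2; capital account: debt forgiveness received from foreign official creditors 19.0.)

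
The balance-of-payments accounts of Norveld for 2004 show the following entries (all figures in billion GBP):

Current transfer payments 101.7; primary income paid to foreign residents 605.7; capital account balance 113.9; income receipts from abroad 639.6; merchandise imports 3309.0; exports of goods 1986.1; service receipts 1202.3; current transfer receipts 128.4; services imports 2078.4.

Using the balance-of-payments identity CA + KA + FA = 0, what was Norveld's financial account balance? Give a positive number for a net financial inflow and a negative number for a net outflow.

2024.5

Goods balance = 1986.1 - 3309.0 = -1322.9
Services balance = 1202.3 - 2078.4 = -876.1
Trade balance (goods + services) = -1322.9 + (-876.1) = -2199.0
Net primary income = 639.6 - 605.7 = 33.9
Net secondary income = 128.4 - 101.7 = 26.7
Current account = -2199.0 + 33.9 + 26.7 = -2138.4
Financial account = -(-2138.4 + 113.9) = 2024.5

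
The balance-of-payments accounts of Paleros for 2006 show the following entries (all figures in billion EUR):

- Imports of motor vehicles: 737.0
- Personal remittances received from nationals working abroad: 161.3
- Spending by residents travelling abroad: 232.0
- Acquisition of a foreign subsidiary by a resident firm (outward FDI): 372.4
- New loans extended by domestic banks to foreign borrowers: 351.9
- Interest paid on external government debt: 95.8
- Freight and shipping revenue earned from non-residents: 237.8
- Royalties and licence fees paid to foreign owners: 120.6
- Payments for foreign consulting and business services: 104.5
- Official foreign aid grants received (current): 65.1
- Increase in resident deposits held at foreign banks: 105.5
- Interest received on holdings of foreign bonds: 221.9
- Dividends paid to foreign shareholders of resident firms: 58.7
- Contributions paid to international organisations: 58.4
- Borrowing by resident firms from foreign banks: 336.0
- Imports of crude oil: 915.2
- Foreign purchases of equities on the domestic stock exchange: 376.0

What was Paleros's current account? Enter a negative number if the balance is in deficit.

-1636.1

Goods: -737.0 - 915.2 = -1652.2
Services: 237.8 - 232.0 - 120.6 - 104.5 = -219.3
Primary income: -58.7 - 95.8 + 221.9 = 67.4
Secondary income: 65.1 - 58.4 + 161.3 = 168.0
Current account = (-1652.2) + (-219.3) + 67.4 + 168.0 = -1636.1
(Excluded from the current account — financial account: acquisition of a foreign subsidiary by a resident firm (outward FDI) 372.4, new loans extended by domestic banks to foreign borrowers 351.9, increase in resident deposits held at foreign banks 105.5, borrowing by resident firms from foreign banks 336.0, foreign purchases of equities on the domestic stock exchange 376.0.)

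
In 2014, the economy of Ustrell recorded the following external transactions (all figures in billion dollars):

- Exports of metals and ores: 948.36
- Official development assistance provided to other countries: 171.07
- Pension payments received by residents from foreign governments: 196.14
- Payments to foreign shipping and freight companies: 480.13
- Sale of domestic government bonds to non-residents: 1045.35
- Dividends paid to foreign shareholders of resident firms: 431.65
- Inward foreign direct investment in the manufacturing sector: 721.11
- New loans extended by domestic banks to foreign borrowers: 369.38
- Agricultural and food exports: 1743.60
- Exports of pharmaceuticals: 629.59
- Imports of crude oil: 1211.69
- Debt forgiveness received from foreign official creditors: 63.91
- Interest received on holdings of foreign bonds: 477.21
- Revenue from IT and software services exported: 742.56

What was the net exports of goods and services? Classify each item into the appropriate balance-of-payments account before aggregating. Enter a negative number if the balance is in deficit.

2372.29

Goods: 1743.60 + 629.59 - 1211.69 + 948.36 = 2109.86
Services: 742.56 - 480.13 = 262.43
Trade balance = 2109.86 + 262.43 = 2372.29
(Excluded from the trade balance — secondary income: official development assistance provided to other countries 171.07, pension payments received by residents from foreign governments 196.14; financial account: sale of domestic government bonds to non-residents 1045.35, inward foreign direct investment in the manufacturing sector 721.11, new loans extended by domestic banks to foreign borrowers 369.38; primary income: dividends paid to foreign shareholders of resident firms 431.65, interest received on holdings of foreign bonds 477.21; capital account: debt forgiveness received from foreign official creditors 63.91.)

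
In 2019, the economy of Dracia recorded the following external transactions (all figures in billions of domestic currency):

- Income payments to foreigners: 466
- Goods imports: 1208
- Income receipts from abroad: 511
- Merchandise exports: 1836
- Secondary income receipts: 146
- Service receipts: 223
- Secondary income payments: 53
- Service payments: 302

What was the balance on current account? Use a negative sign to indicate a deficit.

Goods balance = 1836 - 1208 = 628
Services balance = 223 - 302 = -79
Trade balance (goods + services) = 628 + (-79) = 549
Net primary income = 511 - 466 = 45
Net secondary income = 146 - 53 = 93
Current account = 549 + 45 + 93 = 687

687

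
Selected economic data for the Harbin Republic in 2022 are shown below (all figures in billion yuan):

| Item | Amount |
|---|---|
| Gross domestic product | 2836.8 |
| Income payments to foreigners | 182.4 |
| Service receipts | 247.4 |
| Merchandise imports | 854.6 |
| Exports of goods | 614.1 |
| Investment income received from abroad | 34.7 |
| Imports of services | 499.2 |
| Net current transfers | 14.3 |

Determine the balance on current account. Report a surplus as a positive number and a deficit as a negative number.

-625.7

Goods balance = 614.1 - 854.6 = -240.5
Services balance = 247.4 - 499.2 = -251.8
Trade balance (goods + services) = -240.5 + (-251.8) = -492.3
Net primary income = 34.7 - 182.4 = -147.7
Net secondary income = 14.3
Current account = -492.3 + (-147.7) + 14.3 = -625.7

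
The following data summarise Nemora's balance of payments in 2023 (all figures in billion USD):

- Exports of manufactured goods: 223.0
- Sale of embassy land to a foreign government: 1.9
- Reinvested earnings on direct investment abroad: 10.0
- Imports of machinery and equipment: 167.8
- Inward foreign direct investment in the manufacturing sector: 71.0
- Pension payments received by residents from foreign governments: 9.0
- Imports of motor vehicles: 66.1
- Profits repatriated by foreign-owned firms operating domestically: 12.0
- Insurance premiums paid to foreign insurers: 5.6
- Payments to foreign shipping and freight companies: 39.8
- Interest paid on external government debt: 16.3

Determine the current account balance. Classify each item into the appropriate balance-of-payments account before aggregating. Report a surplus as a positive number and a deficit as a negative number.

-65.6

Goods: -66.1 - 167.8 + 223.0 = -10.9
Services: -39.8 - 5.6 = -45.4
Primary income: -12.0 - 16.3 + 10.0 = -18.3
Secondary income: 9.0
Current account = (-10.9) + (-45.4) + (-18.3) + 9.0 = -65.6
(Excluded from the current account — capital account: sale of embassy land to a foreign government 1.9; financial account: inward foreign direct investment in the manufacturing sector 71.0.)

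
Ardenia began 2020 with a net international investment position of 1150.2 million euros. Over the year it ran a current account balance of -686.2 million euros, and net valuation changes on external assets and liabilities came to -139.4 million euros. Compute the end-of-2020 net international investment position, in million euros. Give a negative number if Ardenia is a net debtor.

324.6

Change in NIIP = current account + net valuation change = -686.2 + (-139.4) = -825.6
End-of-year NIIP = 1150.2 + (-825.6) = 324.6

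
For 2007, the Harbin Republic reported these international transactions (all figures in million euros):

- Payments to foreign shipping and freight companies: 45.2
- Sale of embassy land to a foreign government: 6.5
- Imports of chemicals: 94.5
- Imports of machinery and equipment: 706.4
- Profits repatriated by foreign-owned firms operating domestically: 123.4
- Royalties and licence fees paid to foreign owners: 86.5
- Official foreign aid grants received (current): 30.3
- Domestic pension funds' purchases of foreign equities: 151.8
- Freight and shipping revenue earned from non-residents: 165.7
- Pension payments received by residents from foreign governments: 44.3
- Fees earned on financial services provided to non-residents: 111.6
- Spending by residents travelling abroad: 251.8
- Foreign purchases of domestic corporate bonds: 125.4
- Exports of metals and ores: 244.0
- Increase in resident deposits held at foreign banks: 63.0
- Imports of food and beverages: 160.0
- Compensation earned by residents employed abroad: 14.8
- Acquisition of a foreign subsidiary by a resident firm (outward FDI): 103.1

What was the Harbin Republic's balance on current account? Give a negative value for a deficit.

Goods: -160.0 - 94.5 + 244.0 - 706.4 = -716.9
Services: -86.5 + 165.7 + 111.6 - 45.2 - 251.8 = -106.2
Primary income: -123.4 + 14.8 = -108.6
Secondary income: 44.3 + 30.3 = 74.6
Current account = (-716.9) + (-106.2) + (-108.6) + 74.6 = -857.1
(Excluded from the current account — capital account: sale of embassy land to a foreign government 6.5; financial account: domestic pension funds' purchases of foreign equities 151.8, foreign purchases of domestic corporate bonds 125.4, increase in resident deposits held at foreign banks 63.0, acquisition of a foreign subsidiary by a resident firm (outward FDI) 103.1.)

-857.1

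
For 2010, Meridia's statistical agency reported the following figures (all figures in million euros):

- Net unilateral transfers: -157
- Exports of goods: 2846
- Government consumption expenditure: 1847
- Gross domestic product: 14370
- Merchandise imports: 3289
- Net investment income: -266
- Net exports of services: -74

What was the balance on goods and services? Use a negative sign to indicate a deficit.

-517

Goods balance = 2846 - 3289 = -443
Services balance = -74
Trade balance (goods + services) = -443 + (-74) = -517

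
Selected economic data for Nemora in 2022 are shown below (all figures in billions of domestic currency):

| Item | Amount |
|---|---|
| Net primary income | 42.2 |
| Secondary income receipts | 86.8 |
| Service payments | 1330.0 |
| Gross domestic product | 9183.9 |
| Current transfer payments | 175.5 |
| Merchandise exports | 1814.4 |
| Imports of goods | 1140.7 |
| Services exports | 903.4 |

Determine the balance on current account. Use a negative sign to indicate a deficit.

Goods balance = 1814.4 - 1140.7 = 673.7
Services balance = 903.4 - 1330.0 = -426.6
Trade balance (goods + services) = 673.7 + (-426.6) = 247.1
Net primary income = 42.2
Net secondary income = 86.8 - 175.5 = -88.7
Current account = 247.1 + 42.2 + (-88.7) = 200.6

200.6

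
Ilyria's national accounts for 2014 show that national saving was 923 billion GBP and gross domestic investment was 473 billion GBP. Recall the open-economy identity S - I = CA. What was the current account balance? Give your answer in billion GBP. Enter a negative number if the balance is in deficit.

CA = S - I = 923 - 473 = 450

450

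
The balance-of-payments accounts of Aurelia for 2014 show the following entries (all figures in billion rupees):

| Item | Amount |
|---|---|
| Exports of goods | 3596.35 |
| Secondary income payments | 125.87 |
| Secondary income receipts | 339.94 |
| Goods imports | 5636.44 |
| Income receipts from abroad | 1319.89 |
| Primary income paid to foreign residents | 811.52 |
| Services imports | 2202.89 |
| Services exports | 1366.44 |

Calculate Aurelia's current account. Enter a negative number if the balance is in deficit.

-2154.10

Goods balance = 3596.35 - 5636.44 = -2040.09
Services balance = 1366.44 - 2202.89 = -836.45
Trade balance (goods + services) = -2040.09 + (-836.45) = -2876.54
Net primary income = 1319.89 - 811.52 = 508.37
Net secondary income = 339.94 - 125.87 = 214.07
Current account = -2876.54 + 508.37 + 214.07 = -2154.10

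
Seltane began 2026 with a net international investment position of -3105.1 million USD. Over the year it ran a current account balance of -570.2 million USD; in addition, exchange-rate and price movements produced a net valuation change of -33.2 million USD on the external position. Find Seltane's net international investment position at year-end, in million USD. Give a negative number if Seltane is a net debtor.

Change in NIIP = current account + net valuation change = -570.2 + (-33.2) = -603.4
End-of-year NIIP = -3105.1 + (-603.4) = -3708.5

-3708.5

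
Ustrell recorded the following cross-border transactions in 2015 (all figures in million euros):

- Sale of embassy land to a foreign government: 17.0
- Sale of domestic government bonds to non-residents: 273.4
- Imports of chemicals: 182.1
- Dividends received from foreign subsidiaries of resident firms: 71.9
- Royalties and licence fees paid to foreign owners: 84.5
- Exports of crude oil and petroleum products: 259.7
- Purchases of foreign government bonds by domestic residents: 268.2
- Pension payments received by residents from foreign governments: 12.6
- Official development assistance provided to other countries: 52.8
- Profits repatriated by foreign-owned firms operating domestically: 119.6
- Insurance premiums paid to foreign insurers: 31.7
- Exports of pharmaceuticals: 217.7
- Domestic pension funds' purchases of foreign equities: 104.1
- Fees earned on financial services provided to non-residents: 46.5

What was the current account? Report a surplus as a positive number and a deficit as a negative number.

137.7

Goods: 259.7 + 217.7 - 182.1 = 295.3
Services: 46.5 - 31.7 - 84.5 = -69.7
Primary income: -119.6 + 71.9 = -47.7
Secondary income: 12.6 - 52.8 = -40.2
Current account = 295.3 + (-69.7) + (-47.7) + (-40.2) = 137.7
(Excluded from the current account — capital account: sale of embassy land to a foreign government 17.0; financial account: sale of domestic government bonds to non-residents 273.4, purchases of foreign government bonds by domestic residents 268.2, domestic pension funds' purchases of foreign equities 104.1.)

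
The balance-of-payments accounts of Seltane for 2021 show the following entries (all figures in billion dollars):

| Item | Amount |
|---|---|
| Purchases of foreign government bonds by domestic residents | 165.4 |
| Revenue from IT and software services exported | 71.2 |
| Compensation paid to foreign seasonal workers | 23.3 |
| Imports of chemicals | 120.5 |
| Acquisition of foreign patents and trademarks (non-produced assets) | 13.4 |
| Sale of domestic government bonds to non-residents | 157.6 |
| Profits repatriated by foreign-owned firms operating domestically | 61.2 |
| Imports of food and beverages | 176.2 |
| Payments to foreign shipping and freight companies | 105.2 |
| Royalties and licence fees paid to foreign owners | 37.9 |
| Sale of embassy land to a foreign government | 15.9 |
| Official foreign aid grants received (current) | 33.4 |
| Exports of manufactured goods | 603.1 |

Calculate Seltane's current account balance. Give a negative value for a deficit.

183.4

Goods: -176.2 - 120.5 + 603.1 = 306.4
Services: -105.2 + 71.2 - 37.9 = -71.9
Primary income: -23.3 - 61.2 = -84.5
Secondary income: 33.4
Current account = 306.4 + (-71.9) + (-84.5) + 33.4 = 183.4
(Excluded from the current account — financial account: purchases of foreign government bonds by domestic residents 165.4, sale of domestic government bonds to non-residents 157.6; capital account: acquisition of foreign patents and trademarks (non-produced assets) 13.4, sale of embassy land to a foreign government 15.9.)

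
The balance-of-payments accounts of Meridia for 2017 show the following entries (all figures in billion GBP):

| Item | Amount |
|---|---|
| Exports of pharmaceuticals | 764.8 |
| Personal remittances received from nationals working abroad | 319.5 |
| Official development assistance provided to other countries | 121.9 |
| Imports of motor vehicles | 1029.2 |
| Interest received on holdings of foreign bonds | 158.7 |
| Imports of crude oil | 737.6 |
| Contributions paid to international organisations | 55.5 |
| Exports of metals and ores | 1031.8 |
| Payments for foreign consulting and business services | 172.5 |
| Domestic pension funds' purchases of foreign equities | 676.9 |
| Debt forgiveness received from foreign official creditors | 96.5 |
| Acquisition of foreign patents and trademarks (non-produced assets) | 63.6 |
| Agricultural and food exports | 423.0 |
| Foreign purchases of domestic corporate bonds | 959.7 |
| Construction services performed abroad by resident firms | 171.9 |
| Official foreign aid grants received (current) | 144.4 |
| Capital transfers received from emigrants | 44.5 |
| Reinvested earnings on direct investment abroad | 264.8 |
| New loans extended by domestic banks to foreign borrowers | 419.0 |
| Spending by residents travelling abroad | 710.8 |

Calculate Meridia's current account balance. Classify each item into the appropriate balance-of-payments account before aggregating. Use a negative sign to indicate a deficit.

451.4

Goods: -1029.2 + 1031.8 - 737.6 + 764.8 + 423.0 = 452.8
Services: -710.8 + 171.9 - 172.5 = -711.4
Primary income: 264.8 + 158.7 = 423.5
Secondary income: -121.9 + 144.4 - 55.5 + 319.5 = 286.5
Current account = 452.8 + (-711.4) + 423.5 + 286.5 = 451.4
(Excluded from the current account — financial account: domestic pension funds' purchases of foreign equities 676.9, foreign purchases of domestic corporate bonds 959.7, new loans extended by domestic banks to foreign borrowers 419.0; capital account: debt forgiveness received from foreign official creditors 96.5, acquisition of foreign patents and trademarks (non-produced assets) 63.6, capital transfers received from emigrants 44.5.)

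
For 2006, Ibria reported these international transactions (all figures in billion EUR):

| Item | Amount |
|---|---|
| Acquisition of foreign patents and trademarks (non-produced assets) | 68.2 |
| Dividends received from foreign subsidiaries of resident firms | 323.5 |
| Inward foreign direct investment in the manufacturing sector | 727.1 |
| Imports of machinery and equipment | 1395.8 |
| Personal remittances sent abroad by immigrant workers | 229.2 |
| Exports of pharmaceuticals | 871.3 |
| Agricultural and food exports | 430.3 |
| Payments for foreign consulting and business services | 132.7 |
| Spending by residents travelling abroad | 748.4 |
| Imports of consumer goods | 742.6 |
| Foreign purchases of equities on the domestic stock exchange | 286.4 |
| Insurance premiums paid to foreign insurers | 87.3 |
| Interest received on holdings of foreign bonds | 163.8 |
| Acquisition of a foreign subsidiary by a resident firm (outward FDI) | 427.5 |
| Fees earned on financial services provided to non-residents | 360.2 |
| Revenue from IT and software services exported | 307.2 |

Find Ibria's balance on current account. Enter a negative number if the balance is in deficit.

Goods: 871.3 + 430.3 - 1395.8 - 742.6 = -836.8
Services: -748.4 - 132.7 + 307.2 - 87.3 + 360.2 = -301.0
Primary income: 323.5 + 163.8 = 487.3
Secondary income: -229.2
Current account = (-836.8) + (-301.0) + 487.3 + (-229.2) = -879.7
(Excluded from the current account — capital account: acquisition of foreign patents and trademarks (non-produced assets) 68.2; financial account: inward foreign direct investment in the manufacturing sector 727.1, foreign purchases of equities on the domestic stock exchange 286.4, acquisition of a foreign subsidiary by a resident firm (outward FDI) 427.5.)

-879.7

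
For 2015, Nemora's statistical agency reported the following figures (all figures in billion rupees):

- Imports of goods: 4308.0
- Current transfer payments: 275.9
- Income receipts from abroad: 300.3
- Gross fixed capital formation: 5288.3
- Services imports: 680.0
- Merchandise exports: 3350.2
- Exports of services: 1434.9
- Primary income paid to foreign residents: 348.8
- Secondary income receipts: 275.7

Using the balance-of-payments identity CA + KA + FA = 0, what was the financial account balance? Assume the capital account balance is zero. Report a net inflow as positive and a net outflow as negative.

251.6

Goods balance = 3350.2 - 4308.0 = -957.8
Services balance = 1434.9 - 680.0 = 754.9
Trade balance (goods + services) = -957.8 + 754.9 = -202.9
Net primary income = 300.3 - 348.8 = -48.5
Net secondary income = 275.7 - 275.9 = -0.2
Current account = -202.9 + (-48.5) + (-0.2) = -251.6
Financial account = -(-251.6) = 251.6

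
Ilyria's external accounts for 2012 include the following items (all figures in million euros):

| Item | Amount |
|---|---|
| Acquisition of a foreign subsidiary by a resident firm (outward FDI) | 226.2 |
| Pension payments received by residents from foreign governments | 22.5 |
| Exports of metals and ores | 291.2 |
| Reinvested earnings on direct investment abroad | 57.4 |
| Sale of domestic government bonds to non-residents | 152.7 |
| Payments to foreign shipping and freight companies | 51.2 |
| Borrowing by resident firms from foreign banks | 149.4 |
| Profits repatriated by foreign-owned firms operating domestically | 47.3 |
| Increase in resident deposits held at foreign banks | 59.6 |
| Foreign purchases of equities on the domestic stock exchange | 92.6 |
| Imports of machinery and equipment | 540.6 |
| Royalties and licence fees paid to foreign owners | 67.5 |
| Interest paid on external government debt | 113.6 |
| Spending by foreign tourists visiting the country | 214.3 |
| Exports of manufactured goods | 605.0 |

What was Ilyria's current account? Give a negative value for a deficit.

370.2

Goods: -540.6 + 605.0 + 291.2 = 355.6
Services: 214.3 - 67.5 - 51.2 = 95.6
Primary income: -47.3 - 113.6 + 57.4 = -103.5
Secondary income: 22.5
Current account = 355.6 + 95.6 + (-103.5) + 22.5 = 370.2
(Excluded from the current account — financial account: acquisition of a foreign subsidiary by a resident firm (outward FDI) 226.2, sale of domestic government bonds to non-residents 152.7, borrowing by resident firms from foreign banks 149.4, increase in resident deposits held at foreign banks 59.6, foreign purchases of equities on the domestic stock exchange 92.6.)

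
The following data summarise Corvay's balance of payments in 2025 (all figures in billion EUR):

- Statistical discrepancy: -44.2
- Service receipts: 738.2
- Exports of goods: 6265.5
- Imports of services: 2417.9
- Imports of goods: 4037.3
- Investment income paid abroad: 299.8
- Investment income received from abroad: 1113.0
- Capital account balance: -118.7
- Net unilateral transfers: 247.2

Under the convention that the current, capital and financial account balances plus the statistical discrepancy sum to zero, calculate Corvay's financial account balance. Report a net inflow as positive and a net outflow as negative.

Goods balance = 6265.5 - 4037.3 = 2228.2
Services balance = 738.2 - 2417.9 = -1679.7
Trade balance (goods + services) = 2228.2 + (-1679.7) = 548.5
Net primary income = 1113.0 - 299.8 = 813.2
Net secondary income = 247.2
Current account = 548.5 + 813.2 + 247.2 = 1608.9
Financial account = -(1608.9 + (-118.7) + (-44.2)) = -1446.0

-1446.0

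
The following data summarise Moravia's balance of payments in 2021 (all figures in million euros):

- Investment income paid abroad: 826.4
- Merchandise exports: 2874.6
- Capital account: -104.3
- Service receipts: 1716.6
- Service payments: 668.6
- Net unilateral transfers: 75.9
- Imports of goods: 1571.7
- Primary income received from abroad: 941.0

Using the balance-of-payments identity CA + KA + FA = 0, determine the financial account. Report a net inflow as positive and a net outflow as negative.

Goods balance = 2874.6 - 1571.7 = 1302.9
Services balance = 1716.6 - 668.6 = 1048.0
Trade balance (goods + services) = 1302.9 + 1048.0 = 2350.9
Net primary income = 941.0 - 826.4 = 114.6
Net secondary income = 75.9
Current account = 2350.9 + 114.6 + 75.9 = 2541.4
Financial account = -(2541.4 + (-104.3)) = -2437.1

-2437.1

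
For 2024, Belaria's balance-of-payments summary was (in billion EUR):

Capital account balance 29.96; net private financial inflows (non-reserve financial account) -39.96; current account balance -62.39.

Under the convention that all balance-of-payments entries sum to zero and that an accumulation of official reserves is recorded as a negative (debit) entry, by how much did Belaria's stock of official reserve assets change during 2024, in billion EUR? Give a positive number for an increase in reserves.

-72.39

Official reserve transactions balance = -((-62.39) + 29.96 + (-39.96)) = 72.39
An accumulation of reserves is recorded as a debit (negative entry), so the change in the stock of reserves is the negative of that balance.
Change in official reserves = -(72.39) = -72.39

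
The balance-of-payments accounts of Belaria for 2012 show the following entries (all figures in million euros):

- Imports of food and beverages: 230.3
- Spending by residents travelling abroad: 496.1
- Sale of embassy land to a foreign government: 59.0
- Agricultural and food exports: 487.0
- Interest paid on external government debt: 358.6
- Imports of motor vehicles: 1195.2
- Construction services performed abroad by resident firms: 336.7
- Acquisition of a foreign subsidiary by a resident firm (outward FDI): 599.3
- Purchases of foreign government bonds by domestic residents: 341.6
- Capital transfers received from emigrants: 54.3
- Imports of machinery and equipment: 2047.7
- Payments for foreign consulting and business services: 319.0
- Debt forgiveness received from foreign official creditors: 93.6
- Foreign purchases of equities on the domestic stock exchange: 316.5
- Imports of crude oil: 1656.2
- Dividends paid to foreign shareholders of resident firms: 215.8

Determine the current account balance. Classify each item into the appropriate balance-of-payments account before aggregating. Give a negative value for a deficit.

Goods: 487.0 - 1195.2 - 1656.2 - 230.3 - 2047.7 = -4642.4
Services: -319.0 - 496.1 + 336.7 = -478.4
Primary income: -358.6 - 215.8 = -574.4
Current account = (-4642.4) + (-478.4) + (-574.4) = -5695.2
(Excluded from the current account — capital account: sale of embassy land to a foreign government 59.0, capital transfers received from emigrants 54.3, debt forgiveness received from foreign official creditors 93.6; financial account: acquisition of a foreign subsidiary by a resident firm (outward FDI) 599.3, purchases of foreign government bonds by domestic residents 341.6, foreign purchases of equities on the domestic stock exchange 316.5.)

-5695.2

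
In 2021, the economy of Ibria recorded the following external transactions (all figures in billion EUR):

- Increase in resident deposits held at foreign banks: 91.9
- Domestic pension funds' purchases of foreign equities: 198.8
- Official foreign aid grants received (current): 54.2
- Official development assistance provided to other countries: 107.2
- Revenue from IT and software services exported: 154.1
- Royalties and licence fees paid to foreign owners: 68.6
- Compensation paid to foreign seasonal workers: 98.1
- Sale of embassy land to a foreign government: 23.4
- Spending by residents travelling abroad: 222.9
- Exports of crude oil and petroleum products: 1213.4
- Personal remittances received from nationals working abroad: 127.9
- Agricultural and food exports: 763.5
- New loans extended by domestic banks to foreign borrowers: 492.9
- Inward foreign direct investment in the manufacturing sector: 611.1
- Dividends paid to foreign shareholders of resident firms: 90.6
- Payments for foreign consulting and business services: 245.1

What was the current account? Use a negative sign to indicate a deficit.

Goods: 763.5 + 1213.4 = 1976.9
Services: -245.1 - 68.6 + 154.1 - 222.9 = -382.5
Primary income: -98.1 - 90.6 = -188.7
Secondary income: -107.2 + 54.2 + 127.9 = 74.9
Current account = 1976.9 + (-382.5) + (-188.7) + 74.9 = 1480.6
(Excluded from the current account — financial account: increase in resident deposits held at foreign banks 91.9, domestic pension funds' purchases of foreign equities 198.8, new loans extended by domestic banks to foreign borrowers 492.9, inward foreign direct investment in the manufacturing sector 611.1; capital account: sale of embassy land to a foreign government 23.4.)

1480.6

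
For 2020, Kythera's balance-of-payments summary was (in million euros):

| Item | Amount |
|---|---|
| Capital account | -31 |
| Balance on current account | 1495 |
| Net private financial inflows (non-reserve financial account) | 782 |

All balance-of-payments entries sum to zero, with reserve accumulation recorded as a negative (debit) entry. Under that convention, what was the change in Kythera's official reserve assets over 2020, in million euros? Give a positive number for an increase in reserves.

2246

Official reserve transactions balance = -(1495 + (-31) + 782) = -2246
An accumulation of reserves is recorded as a debit (negative entry), so the change in the stock of reserves is the negative of that balance.
Change in official reserves = -(-2246) = 2246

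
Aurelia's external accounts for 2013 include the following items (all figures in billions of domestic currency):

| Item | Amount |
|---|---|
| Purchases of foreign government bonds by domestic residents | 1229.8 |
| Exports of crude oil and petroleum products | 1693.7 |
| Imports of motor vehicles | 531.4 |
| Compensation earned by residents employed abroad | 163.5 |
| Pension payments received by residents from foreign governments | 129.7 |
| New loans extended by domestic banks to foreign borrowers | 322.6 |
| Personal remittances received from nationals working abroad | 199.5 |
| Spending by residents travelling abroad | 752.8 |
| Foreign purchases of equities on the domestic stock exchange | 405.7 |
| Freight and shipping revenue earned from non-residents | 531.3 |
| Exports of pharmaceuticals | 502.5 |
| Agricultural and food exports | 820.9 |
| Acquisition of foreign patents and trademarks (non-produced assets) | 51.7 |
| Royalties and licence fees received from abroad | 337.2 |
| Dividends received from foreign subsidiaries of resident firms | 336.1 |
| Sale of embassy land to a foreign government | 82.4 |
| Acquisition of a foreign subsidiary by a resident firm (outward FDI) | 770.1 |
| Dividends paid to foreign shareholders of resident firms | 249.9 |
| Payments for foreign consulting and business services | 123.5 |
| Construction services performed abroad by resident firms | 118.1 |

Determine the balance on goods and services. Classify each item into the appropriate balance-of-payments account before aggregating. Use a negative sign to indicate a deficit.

2596.0

Goods: -531.4 + 502.5 + 1693.7 + 820.9 = 2485.7
Services: 531.3 + 118.1 - 752.8 - 123.5 + 337.2 = 110.3
Trade balance = 2485.7 + 110.3 = 2596.0
(Excluded from the trade balance — financial account: purchases of foreign government bonds by domestic residents 1229.8, new loans extended by domestic banks to foreign borrowers 322.6, foreign purchases of equities on the domestic stock exchange 405.7, acquisition of a foreign subsidiary by a resident firm (outward FDI) 770.1; primary income: compensation earned by residents employed abroad 163.5, dividends received from foreign subsidiaries of resident firms 336.1, dividends paid to foreign shareholders of resident firms 249.9; secondary income: pension payments received by residents from foreign governments 129.7, personal remittances received from nationals working abroad 199.5; capital account: acquisition of foreign patents and trademarks (non-produced assets) 51.7, sale of embassy land to a foreign government 82.4.)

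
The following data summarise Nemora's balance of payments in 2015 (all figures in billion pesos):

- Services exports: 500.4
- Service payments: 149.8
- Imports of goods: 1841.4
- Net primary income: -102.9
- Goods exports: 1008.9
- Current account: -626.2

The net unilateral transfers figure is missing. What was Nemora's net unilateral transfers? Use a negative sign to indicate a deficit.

Current account = goods balance + services balance + net primary income + net secondary income
Sum of the known components = -584.8
Net unilateral transfers = CA - (known components) = -626.2 - (-584.8) = -41.4

-41.4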